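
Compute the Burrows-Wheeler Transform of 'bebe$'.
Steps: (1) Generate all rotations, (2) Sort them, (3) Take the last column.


Rotations (sorted):
  0: $bebe -> last char: e
  1: be$be -> last char: e
  2: bebe$ -> last char: $
  3: e$beb -> last char: b
  4: ebe$b -> last char: b


BWT = ee$bb


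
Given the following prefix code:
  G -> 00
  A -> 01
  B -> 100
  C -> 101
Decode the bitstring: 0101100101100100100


Decoding step by step:
Bits 01 -> A
Bits 01 -> A
Bits 100 -> B
Bits 101 -> C
Bits 100 -> B
Bits 100 -> B
Bits 100 -> B


Decoded message: AABCBBB


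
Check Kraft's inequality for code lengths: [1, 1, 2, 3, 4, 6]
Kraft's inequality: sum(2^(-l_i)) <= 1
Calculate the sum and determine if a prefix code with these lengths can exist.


Sum = 2^(-1) + 2^(-1) + 2^(-2) + 2^(-3) + 2^(-4) + 2^(-6)
    = 0.5 + 0.5 + 0.25 + 0.125 + 0.0625 + 0.015625
    = 93/64 = 1.453125
Since 1.453125 > 1, Kraft's inequality is NOT satisfied.
A prefix code with these lengths CANNOT exist.

Kraft sum = 1.453125. Not satisfied.


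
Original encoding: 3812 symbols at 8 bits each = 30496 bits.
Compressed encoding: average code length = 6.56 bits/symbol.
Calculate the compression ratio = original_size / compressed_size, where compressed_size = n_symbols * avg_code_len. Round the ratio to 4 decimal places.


original_size = n_symbols * orig_bits = 3812 * 8 = 30496 bits
compressed_size = n_symbols * avg_code_len = 3812 * 6.56 = 25006.72 bits
ratio = original_size / compressed_size = 30496 / 25006.72 = 1.2195

Compression ratio = 1.2195


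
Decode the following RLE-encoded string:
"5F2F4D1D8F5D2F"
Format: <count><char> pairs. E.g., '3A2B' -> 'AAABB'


Expanding each <count><char> pair:
  5F -> 'FFFFF'
  2F -> 'FF'
  4D -> 'DDDD'
  1D -> 'D'
  8F -> 'FFFFFFFF'
  5D -> 'DDDDD'
  2F -> 'FF'

Decoded = FFFFFFFDDDDDFFFFFFFFDDDDDFF


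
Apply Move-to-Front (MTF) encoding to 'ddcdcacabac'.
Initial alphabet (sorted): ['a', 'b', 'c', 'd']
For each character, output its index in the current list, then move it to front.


MTF encoding:
'd': index 3 in ['a', 'b', 'c', 'd'] -> ['d', 'a', 'b', 'c']
'd': index 0 in ['d', 'a', 'b', 'c'] -> ['d', 'a', 'b', 'c']
'c': index 3 in ['d', 'a', 'b', 'c'] -> ['c', 'd', 'a', 'b']
'd': index 1 in ['c', 'd', 'a', 'b'] -> ['d', 'c', 'a', 'b']
'c': index 1 in ['d', 'c', 'a', 'b'] -> ['c', 'd', 'a', 'b']
'a': index 2 in ['c', 'd', 'a', 'b'] -> ['a', 'c', 'd', 'b']
'c': index 1 in ['a', 'c', 'd', 'b'] -> ['c', 'a', 'd', 'b']
'a': index 1 in ['c', 'a', 'd', 'b'] -> ['a', 'c', 'd', 'b']
'b': index 3 in ['a', 'c', 'd', 'b'] -> ['b', 'a', 'c', 'd']
'a': index 1 in ['b', 'a', 'c', 'd'] -> ['a', 'b', 'c', 'd']
'c': index 2 in ['a', 'b', 'c', 'd'] -> ['c', 'a', 'b', 'd']


Output: [3, 0, 3, 1, 1, 2, 1, 1, 3, 1, 2]


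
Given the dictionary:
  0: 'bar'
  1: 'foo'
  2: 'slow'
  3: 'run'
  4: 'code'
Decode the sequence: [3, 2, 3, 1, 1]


Look up each index in the dictionary:
  3 -> 'run'
  2 -> 'slow'
  3 -> 'run'
  1 -> 'foo'
  1 -> 'foo'

Decoded: "run slow run foo foo"


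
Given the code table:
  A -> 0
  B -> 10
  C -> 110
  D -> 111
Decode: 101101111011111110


Decoding:
10 -> B
110 -> C
111 -> D
10 -> B
111 -> D
111 -> D
10 -> B


Result: BCDBDDB


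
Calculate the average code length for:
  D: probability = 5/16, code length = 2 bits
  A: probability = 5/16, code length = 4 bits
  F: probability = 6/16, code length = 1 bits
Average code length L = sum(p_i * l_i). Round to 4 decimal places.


Weighted contributions p_i * l_i:
  D: (5/16) * 2 = 10/16
  A: (5/16) * 4 = 20/16
  F: (6/16) * 1 = 6/16
Sum = (10 + 20 + 6)/16 = 36/16

L = 36/16 = 2.2500 bits/symbol


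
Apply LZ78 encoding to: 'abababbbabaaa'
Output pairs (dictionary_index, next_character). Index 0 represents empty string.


LZ78 encoding steps:
Dictionary: {0: ''}
Step 1: w='' (idx 0), next='a' -> output (0, 'a'), add 'a' as idx 1
Step 2: w='' (idx 0), next='b' -> output (0, 'b'), add 'b' as idx 2
Step 3: w='a' (idx 1), next='b' -> output (1, 'b'), add 'ab' as idx 3
Step 4: w='ab' (idx 3), next='b' -> output (3, 'b'), add 'abb' as idx 4
Step 5: w='b' (idx 2), next='a' -> output (2, 'a'), add 'ba' as idx 5
Step 6: w='ba' (idx 5), next='a' -> output (5, 'a'), add 'baa' as idx 6
Step 7: w='a' (idx 1), end of input -> output (1, '')


Encoded: [(0, 'a'), (0, 'b'), (1, 'b'), (3, 'b'), (2, 'a'), (5, 'a'), (1, '')]


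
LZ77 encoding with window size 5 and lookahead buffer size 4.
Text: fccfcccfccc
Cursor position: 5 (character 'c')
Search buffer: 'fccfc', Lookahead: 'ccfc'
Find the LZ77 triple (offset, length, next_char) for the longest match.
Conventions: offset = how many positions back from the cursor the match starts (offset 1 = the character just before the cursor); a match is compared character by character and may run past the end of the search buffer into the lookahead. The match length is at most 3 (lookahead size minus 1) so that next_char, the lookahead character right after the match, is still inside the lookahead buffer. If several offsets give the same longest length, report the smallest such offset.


Try each offset into the search buffer:
  offset=1 (pos 4, char 'c'): match length 2
  offset=2 (pos 3, char 'f'): match length 0
  offset=3 (pos 2, char 'c'): match length 1
  offset=4 (pos 1, char 'c'): match length 3
  offset=5 (pos 0, char 'f'): match length 0
Longest match has length 3 at offset 4.
next_char = character at position 5 + 3 = 8 -> 'c'

Best match: offset=4, length=3 (matching 'ccf' starting at position 1)
LZ77 triple: (4, 3, 'c')


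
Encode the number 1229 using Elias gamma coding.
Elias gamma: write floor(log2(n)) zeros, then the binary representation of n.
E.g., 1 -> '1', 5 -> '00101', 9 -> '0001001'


num_bits = floor(log2(1229)) + 1 = 11
leading_zeros = num_bits - 1 = 10
binary(1229) = 10011001101

Elias gamma(1229) = '0000000000' + '10011001101' = 000000000010011001101 (21 bits)


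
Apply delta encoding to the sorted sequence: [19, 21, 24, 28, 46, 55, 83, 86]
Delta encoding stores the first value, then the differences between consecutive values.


First value: 19
Deltas:
  21 - 19 = 2
  24 - 21 = 3
  28 - 24 = 4
  46 - 28 = 18
  55 - 46 = 9
  83 - 55 = 28
  86 - 83 = 3


Delta encoded: [19, 2, 3, 4, 18, 9, 28, 3]


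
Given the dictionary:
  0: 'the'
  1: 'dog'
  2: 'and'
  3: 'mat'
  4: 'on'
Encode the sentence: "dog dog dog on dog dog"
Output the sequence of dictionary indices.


Look up each word in the dictionary:
  'dog' -> 1
  'dog' -> 1
  'dog' -> 1
  'on' -> 4
  'dog' -> 1
  'dog' -> 1

Encoded: [1, 1, 1, 4, 1, 1]


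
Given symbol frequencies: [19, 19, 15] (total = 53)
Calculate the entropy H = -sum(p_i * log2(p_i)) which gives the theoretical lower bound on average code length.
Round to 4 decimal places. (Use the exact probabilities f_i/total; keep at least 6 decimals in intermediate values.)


Per-symbol terms -p_i * log2(p_i) with p_i = f_i/53:
  p = 19/53 = 0.358491: log2(p) = -1.479993, -p*log2(p) = 0.530564
  p = 19/53 = 0.358491: log2(p) = -1.479993, -p*log2(p) = 0.530564
  p = 15/53 = 0.283019: log2(p) = -1.821030, -p*log2(p) = 0.515386
H = 0.530564 + 0.530564 + 0.515386 = 1.576514

H = 1.5765 bits/symbol


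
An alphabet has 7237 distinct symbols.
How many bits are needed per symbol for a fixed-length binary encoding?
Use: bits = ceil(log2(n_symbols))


log2(7237) = 12.8212
Bracket: 2^12 = 4096 < 7237 <= 2^13 = 8192
So ceil(log2(7237)) = 13

bits = ceil(log2(7237)) = ceil(12.8212) = 13 bits


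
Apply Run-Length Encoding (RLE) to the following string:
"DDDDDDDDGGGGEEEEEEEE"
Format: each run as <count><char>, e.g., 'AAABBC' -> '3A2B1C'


Scanning runs left to right:
  i=0: run of 'D' x 8 -> '8D'
  i=8: run of 'G' x 4 -> '4G'
  i=12: run of 'E' x 8 -> '8E'

RLE = 8D4G8E


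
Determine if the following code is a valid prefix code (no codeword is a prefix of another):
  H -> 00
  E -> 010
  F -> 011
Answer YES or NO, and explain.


Checking each pair (does one codeword prefix another?):
  H='00' vs E='010': no prefix
  H='00' vs F='011': no prefix
  E='010' vs H='00': no prefix
  E='010' vs F='011': no prefix
  F='011' vs H='00': no prefix
  F='011' vs E='010': no prefix
No violation found over all pairs.

YES -- this is a valid prefix code. No codeword is a prefix of any other codeword.


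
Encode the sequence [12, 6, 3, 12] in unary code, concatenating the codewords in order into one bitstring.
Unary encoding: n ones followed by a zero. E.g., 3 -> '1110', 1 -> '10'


Encode each number as n ones followed by a terminating 0:
  12 -> 1111111111110 (13 bits)
  6 -> 1111110 (7 bits)
  3 -> 1110 (4 bits)
  12 -> 1111111111110 (13 bits)
Total length = 13 + 7 + 4 + 13 = 37 bits.

Unary([12, 6, 3, 12]) = 1111111111110111111011101111111111110 (37 bits)


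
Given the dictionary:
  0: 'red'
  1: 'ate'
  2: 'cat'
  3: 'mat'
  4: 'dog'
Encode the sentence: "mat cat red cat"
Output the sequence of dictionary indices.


Look up each word in the dictionary:
  'mat' -> 3
  'cat' -> 2
  'red' -> 0
  'cat' -> 2

Encoded: [3, 2, 0, 2]


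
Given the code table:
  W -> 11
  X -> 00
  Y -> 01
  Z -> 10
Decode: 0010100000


Decoding:
00 -> X
10 -> Z
10 -> Z
00 -> X
00 -> X


Result: XZZXX


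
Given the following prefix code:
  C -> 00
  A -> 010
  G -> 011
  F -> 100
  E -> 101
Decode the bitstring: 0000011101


Decoding step by step:
Bits 00 -> C
Bits 00 -> C
Bits 011 -> G
Bits 101 -> E


Decoded message: CCGE


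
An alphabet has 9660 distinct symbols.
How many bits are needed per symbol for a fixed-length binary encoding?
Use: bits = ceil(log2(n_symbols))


log2(9660) = 13.2378
Bracket: 2^13 = 8192 < 9660 <= 2^14 = 16384
So ceil(log2(9660)) = 14

bits = ceil(log2(9660)) = ceil(13.2378) = 14 bits


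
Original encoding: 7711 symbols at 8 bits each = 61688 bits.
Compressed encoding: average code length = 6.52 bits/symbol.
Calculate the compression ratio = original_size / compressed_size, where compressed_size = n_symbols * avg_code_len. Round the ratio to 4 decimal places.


original_size = n_symbols * orig_bits = 7711 * 8 = 61688 bits
compressed_size = n_symbols * avg_code_len = 7711 * 6.52 = 50275.72 bits
ratio = original_size / compressed_size = 61688 / 50275.72 = 1.227

Compression ratio = 1.227


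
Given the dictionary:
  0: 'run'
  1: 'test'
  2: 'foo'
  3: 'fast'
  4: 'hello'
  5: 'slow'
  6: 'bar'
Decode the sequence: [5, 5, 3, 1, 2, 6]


Look up each index in the dictionary:
  5 -> 'slow'
  5 -> 'slow'
  3 -> 'fast'
  1 -> 'test'
  2 -> 'foo'
  6 -> 'bar'

Decoded: "slow slow fast test foo bar"


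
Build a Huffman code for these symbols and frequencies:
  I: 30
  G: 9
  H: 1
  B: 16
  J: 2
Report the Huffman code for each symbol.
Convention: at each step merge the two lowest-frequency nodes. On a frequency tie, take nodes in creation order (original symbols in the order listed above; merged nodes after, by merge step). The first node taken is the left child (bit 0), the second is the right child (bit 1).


Huffman tree construction:
Step 1: Merge H(1) + J(2) = 3
Step 2: Merge (H+J)(3) + G(9) = 12
Step 3: Merge ((H+J)+G)(12) + B(16) = 28
Step 4: Merge (((H+J)+G)+B)(28) + I(30) = 58
Read each symbol's code off the tree from the root (left child = 0, right child = 1).

Codes:
  I: 1 (length 1)
  G: 001 (length 3)
  H: 0000 (length 4)
  B: 01 (length 2)
  J: 0001 (length 4)
Average code length: 101/58 = 1.7414 bits/symbol


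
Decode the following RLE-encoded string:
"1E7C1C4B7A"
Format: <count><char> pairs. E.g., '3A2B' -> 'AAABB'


Expanding each <count><char> pair:
  1E -> 'E'
  7C -> 'CCCCCCC'
  1C -> 'C'
  4B -> 'BBBB'
  7A -> 'AAAAAAA'

Decoded = ECCCCCCCCBBBBAAAAAAA


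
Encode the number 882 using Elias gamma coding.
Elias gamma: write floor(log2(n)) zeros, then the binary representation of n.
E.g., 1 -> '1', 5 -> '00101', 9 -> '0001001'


num_bits = floor(log2(882)) + 1 = 10
leading_zeros = num_bits - 1 = 9
binary(882) = 1101110010

Elias gamma(882) = '000000000' + '1101110010' = 0000000001101110010 (19 bits)


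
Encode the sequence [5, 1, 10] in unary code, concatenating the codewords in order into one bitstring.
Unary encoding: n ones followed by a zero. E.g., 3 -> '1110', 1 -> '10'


Encode each number as n ones followed by a terminating 0:
  5 -> 111110 (6 bits)
  1 -> 10 (2 bits)
  10 -> 11111111110 (11 bits)
Total length = 6 + 2 + 11 = 19 bits.

Unary([5, 1, 10]) = 1111101011111111110 (19 bits)


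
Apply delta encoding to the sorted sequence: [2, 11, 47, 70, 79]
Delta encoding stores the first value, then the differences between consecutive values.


First value: 2
Deltas:
  11 - 2 = 9
  47 - 11 = 36
  70 - 47 = 23
  79 - 70 = 9


Delta encoded: [2, 9, 36, 23, 9]


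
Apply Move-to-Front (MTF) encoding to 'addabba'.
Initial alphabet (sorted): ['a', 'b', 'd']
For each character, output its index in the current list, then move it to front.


MTF encoding:
'a': index 0 in ['a', 'b', 'd'] -> ['a', 'b', 'd']
'd': index 2 in ['a', 'b', 'd'] -> ['d', 'a', 'b']
'd': index 0 in ['d', 'a', 'b'] -> ['d', 'a', 'b']
'a': index 1 in ['d', 'a', 'b'] -> ['a', 'd', 'b']
'b': index 2 in ['a', 'd', 'b'] -> ['b', 'a', 'd']
'b': index 0 in ['b', 'a', 'd'] -> ['b', 'a', 'd']
'a': index 1 in ['b', 'a', 'd'] -> ['a', 'b', 'd']


Output: [0, 2, 0, 1, 2, 0, 1]


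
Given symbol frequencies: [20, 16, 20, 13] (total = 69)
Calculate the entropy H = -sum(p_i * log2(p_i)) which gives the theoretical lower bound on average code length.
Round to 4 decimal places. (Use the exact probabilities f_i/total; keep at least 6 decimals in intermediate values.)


Per-symbol terms -p_i * log2(p_i) with p_i = f_i/69:
  p = 20/69 = 0.289855: log2(p) = -1.786596, -p*log2(p) = 0.517854
  p = 16/69 = 0.231884: log2(p) = -2.108524, -p*log2(p) = 0.488933
  p = 20/69 = 0.289855: log2(p) = -1.786596, -p*log2(p) = 0.517854
  p = 13/69 = 0.188406: log2(p) = -2.408085, -p*log2(p) = 0.453697
H = 0.517854 + 0.488933 + 0.517854 + 0.453697 = 1.978338

H = 1.9783 bits/symbol


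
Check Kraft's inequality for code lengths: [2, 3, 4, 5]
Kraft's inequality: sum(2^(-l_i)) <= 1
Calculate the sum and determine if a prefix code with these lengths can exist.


Sum = 2^(-2) + 2^(-3) + 2^(-4) + 2^(-5)
    = 0.25 + 0.125 + 0.0625 + 0.03125
    = 15/32 = 0.46875
Since 0.46875 <= 1, Kraft's inequality IS satisfied.
A prefix code with these lengths CAN exist.

Kraft sum = 0.46875. Satisfied.


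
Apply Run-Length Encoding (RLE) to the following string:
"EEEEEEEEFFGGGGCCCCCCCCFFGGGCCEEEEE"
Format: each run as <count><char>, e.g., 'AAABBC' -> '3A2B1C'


Scanning runs left to right:
  i=0: run of 'E' x 8 -> '8E'
  i=8: run of 'F' x 2 -> '2F'
  i=10: run of 'G' x 4 -> '4G'
  i=14: run of 'C' x 8 -> '8C'
  i=22: run of 'F' x 2 -> '2F'
  i=24: run of 'G' x 3 -> '3G'
  i=27: run of 'C' x 2 -> '2C'
  i=29: run of 'E' x 5 -> '5E'

RLE = 8E2F4G8C2F3G2C5E


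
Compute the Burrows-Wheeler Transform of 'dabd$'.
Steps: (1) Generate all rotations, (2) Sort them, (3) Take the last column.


Rotations (sorted):
  0: $dabd -> last char: d
  1: abd$d -> last char: d
  2: bd$da -> last char: a
  3: d$dab -> last char: b
  4: dabd$ -> last char: $


BWT = ddab$


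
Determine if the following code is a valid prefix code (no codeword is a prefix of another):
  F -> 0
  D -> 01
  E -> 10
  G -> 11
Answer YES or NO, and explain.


Checking each pair (does one codeword prefix another?):
  F='0' vs D='01': prefix -- VIOLATION

NO -- this is NOT a valid prefix code. F (0) is a prefix of D (01).


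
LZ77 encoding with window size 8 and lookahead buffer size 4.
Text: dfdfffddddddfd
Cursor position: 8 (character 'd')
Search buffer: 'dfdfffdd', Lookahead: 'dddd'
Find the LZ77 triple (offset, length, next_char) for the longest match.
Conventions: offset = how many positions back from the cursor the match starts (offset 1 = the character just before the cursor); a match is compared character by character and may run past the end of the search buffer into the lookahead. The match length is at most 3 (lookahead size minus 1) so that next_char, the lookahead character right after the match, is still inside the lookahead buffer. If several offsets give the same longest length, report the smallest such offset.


Try each offset into the search buffer:
  offset=1 (pos 7, char 'd'): match length 3
  offset=2 (pos 6, char 'd'): match length 3
  offset=3 (pos 5, char 'f'): match length 0
  offset=4 (pos 4, char 'f'): match length 0
  offset=5 (pos 3, char 'f'): match length 0
  offset=6 (pos 2, char 'd'): match length 1
  offset=7 (pos 1, char 'f'): match length 0
  offset=8 (pos 0, char 'd'): match length 1
Longest match has length 3, found at offsets 1, 2; take the smallest, offset 1.
next_char = character at position 8 + 3 = 11 -> 'd'

Best match: offset=1, length=3 (matching 'ddd' starting at position 7)
LZ77 triple: (1, 3, 'd')


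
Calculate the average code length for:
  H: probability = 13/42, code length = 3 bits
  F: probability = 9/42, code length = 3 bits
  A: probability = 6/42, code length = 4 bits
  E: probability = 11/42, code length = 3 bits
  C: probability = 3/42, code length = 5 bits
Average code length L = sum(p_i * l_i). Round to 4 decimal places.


Weighted contributions p_i * l_i:
  H: (13/42) * 3 = 39/42
  F: (9/42) * 3 = 27/42
  A: (6/42) * 4 = 24/42
  E: (11/42) * 3 = 33/42
  C: (3/42) * 5 = 15/42
Sum = (39 + 27 + 24 + 33 + 15)/42 = 138/42

L = 138/42 = 3.2857 bits/symbol


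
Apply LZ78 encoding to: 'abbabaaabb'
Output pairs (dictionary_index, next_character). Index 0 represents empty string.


LZ78 encoding steps:
Dictionary: {0: ''}
Step 1: w='' (idx 0), next='a' -> output (0, 'a'), add 'a' as idx 1
Step 2: w='' (idx 0), next='b' -> output (0, 'b'), add 'b' as idx 2
Step 3: w='b' (idx 2), next='a' -> output (2, 'a'), add 'ba' as idx 3
Step 4: w='ba' (idx 3), next='a' -> output (3, 'a'), add 'baa' as idx 4
Step 5: w='a' (idx 1), next='b' -> output (1, 'b'), add 'ab' as idx 5
Step 6: w='b' (idx 2), end of input -> output (2, '')


Encoded: [(0, 'a'), (0, 'b'), (2, 'a'), (3, 'a'), (1, 'b'), (2, '')]


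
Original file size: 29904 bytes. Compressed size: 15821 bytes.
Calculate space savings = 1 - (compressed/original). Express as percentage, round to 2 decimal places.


ratio = compressed/original = 15821/29904 = 0.52906
savings = 1 - ratio = 1 - 0.52906 = 0.47094
as a percentage: 0.47094 * 100 = 47.09%

Space savings = 1 - 15821/29904 = 47.09%


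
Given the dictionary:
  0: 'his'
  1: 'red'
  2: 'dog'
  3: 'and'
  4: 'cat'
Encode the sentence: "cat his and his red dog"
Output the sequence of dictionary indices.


Look up each word in the dictionary:
  'cat' -> 4
  'his' -> 0
  'and' -> 3
  'his' -> 0
  'red' -> 1
  'dog' -> 2

Encoded: [4, 0, 3, 0, 1, 2]


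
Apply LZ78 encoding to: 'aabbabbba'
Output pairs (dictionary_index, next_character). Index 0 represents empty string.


LZ78 encoding steps:
Dictionary: {0: ''}
Step 1: w='' (idx 0), next='a' -> output (0, 'a'), add 'a' as idx 1
Step 2: w='a' (idx 1), next='b' -> output (1, 'b'), add 'ab' as idx 2
Step 3: w='' (idx 0), next='b' -> output (0, 'b'), add 'b' as idx 3
Step 4: w='ab' (idx 2), next='b' -> output (2, 'b'), add 'abb' as idx 4
Step 5: w='b' (idx 3), next='a' -> output (3, 'a'), add 'ba' as idx 5


Encoded: [(0, 'a'), (1, 'b'), (0, 'b'), (2, 'b'), (3, 'a')]


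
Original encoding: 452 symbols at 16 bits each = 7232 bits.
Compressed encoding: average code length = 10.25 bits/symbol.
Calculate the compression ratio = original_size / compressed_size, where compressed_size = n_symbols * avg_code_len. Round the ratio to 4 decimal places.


original_size = n_symbols * orig_bits = 452 * 16 = 7232 bits
compressed_size = n_symbols * avg_code_len = 452 * 10.25 = 4633.0 bits
ratio = original_size / compressed_size = 7232 / 4633.0 = 1.561

Compression ratio = 1.561


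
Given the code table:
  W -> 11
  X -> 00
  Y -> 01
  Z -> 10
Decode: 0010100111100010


Decoding:
00 -> X
10 -> Z
10 -> Z
01 -> Y
11 -> W
10 -> Z
00 -> X
10 -> Z


Result: XZZYWZXZ


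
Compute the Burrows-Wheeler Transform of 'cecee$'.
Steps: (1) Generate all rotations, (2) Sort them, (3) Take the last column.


Rotations (sorted):
  0: $cecee -> last char: e
  1: cecee$ -> last char: $
  2: cee$ce -> last char: e
  3: e$cece -> last char: e
  4: ecee$c -> last char: c
  5: ee$cec -> last char: c


BWT = e$eecc


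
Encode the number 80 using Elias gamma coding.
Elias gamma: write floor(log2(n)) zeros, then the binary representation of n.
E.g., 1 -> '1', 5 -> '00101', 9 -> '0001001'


num_bits = floor(log2(80)) + 1 = 7
leading_zeros = num_bits - 1 = 6
binary(80) = 1010000

Elias gamma(80) = '000000' + '1010000' = 0000001010000 (13 bits)


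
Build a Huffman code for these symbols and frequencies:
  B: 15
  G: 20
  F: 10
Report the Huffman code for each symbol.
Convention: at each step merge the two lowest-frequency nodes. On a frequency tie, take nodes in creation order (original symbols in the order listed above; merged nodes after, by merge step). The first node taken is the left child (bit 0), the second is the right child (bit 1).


Huffman tree construction:
Step 1: Merge F(10) + B(15) = 25
Step 2: Merge G(20) + (F+B)(25) = 45
Read each symbol's code off the tree from the root (left child = 0, right child = 1).

Codes:
  B: 11 (length 2)
  G: 0 (length 1)
  F: 10 (length 2)
Average code length: 70/45 = 1.5556 bits/symbol


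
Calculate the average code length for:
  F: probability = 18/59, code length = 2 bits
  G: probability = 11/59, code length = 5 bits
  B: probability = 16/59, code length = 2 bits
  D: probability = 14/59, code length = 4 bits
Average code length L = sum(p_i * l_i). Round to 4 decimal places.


Weighted contributions p_i * l_i:
  F: (18/59) * 2 = 36/59
  G: (11/59) * 5 = 55/59
  B: (16/59) * 2 = 32/59
  D: (14/59) * 4 = 56/59
Sum = (36 + 55 + 32 + 56)/59 = 179/59

L = 179/59 = 3.0339 bits/symbol


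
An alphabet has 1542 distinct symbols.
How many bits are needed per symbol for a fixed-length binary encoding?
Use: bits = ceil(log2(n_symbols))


log2(1542) = 10.5906
Bracket: 2^10 = 1024 < 1542 <= 2^11 = 2048
So ceil(log2(1542)) = 11

bits = ceil(log2(1542)) = ceil(10.5906) = 11 bits


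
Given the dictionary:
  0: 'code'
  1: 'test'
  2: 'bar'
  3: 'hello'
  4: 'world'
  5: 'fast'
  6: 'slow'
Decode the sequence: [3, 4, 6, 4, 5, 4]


Look up each index in the dictionary:
  3 -> 'hello'
  4 -> 'world'
  6 -> 'slow'
  4 -> 'world'
  5 -> 'fast'
  4 -> 'world'

Decoded: "hello world slow world fast world"


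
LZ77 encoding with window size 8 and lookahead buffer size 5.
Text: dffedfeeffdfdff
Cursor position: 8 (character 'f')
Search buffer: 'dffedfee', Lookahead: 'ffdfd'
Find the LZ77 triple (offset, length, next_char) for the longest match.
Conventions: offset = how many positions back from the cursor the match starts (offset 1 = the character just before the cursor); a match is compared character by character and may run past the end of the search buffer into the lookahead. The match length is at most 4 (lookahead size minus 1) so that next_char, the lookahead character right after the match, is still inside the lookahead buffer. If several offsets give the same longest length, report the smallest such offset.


Try each offset into the search buffer:
  offset=1 (pos 7, char 'e'): match length 0
  offset=2 (pos 6, char 'e'): match length 0
  offset=3 (pos 5, char 'f'): match length 1
  offset=4 (pos 4, char 'd'): match length 0
  offset=5 (pos 3, char 'e'): match length 0
  offset=6 (pos 2, char 'f'): match length 1
  offset=7 (pos 1, char 'f'): match length 2
  offset=8 (pos 0, char 'd'): match length 0
Longest match has length 2 at offset 7.
next_char = character at position 8 + 2 = 10 -> 'd'

Best match: offset=7, length=2 (matching 'ff' starting at position 1)
LZ77 triple: (7, 2, 'd')


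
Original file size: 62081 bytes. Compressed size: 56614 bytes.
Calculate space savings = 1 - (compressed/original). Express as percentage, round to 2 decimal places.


ratio = compressed/original = 56614/62081 = 0.911938
savings = 1 - ratio = 1 - 0.911938 = 0.088062
as a percentage: 0.088062 * 100 = 8.81%

Space savings = 1 - 56614/62081 = 8.81%


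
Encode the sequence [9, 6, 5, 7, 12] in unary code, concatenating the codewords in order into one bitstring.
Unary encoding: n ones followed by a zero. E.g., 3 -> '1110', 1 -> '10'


Encode each number as n ones followed by a terminating 0:
  9 -> 1111111110 (10 bits)
  6 -> 1111110 (7 bits)
  5 -> 111110 (6 bits)
  7 -> 11111110 (8 bits)
  12 -> 1111111111110 (13 bits)
Total length = 10 + 7 + 6 + 8 + 13 = 44 bits.

Unary([9, 6, 5, 7, 12]) = 11111111101111110111110111111101111111111110 (44 bits)


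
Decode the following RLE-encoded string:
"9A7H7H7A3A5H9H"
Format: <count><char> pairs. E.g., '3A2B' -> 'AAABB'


Expanding each <count><char> pair:
  9A -> 'AAAAAAAAA'
  7H -> 'HHHHHHH'
  7H -> 'HHHHHHH'
  7A -> 'AAAAAAA'
  3A -> 'AAA'
  5H -> 'HHHHH'
  9H -> 'HHHHHHHHH'

Decoded = AAAAAAAAAHHHHHHHHHHHHHHAAAAAAAAAAHHHHHHHHHHHHHH


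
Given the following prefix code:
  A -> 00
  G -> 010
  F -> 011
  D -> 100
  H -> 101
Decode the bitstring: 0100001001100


Decoding step by step:
Bits 010 -> G
Bits 00 -> A
Bits 010 -> G
Bits 011 -> F
Bits 00 -> A


Decoded message: GAGFA


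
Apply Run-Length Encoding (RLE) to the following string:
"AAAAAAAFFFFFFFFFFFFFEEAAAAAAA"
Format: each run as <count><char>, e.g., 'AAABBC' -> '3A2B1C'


Scanning runs left to right:
  i=0: run of 'A' x 7 -> '7A'
  i=7: run of 'F' x 13 -> '13F'
  i=20: run of 'E' x 2 -> '2E'
  i=22: run of 'A' x 7 -> '7A'

RLE = 7A13F2E7A


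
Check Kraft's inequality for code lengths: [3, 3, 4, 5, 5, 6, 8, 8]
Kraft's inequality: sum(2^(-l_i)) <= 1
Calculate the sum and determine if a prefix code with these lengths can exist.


Sum = 2^(-3) + 2^(-3) + 2^(-4) + 2^(-5) + 2^(-5) + 2^(-6) + 2^(-8) + 2^(-8)
    = 0.125 + 0.125 + 0.0625 + 0.03125 + 0.03125 + 0.015625 + 0.00390625 + 0.00390625
    = 102/256 = 0.3984375
Since 0.3984375 <= 1, Kraft's inequality IS satisfied.
A prefix code with these lengths CAN exist.

Kraft sum = 0.3984375. Satisfied.


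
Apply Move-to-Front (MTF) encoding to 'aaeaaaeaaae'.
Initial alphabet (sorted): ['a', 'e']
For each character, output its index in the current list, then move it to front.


MTF encoding:
'a': index 0 in ['a', 'e'] -> ['a', 'e']
'a': index 0 in ['a', 'e'] -> ['a', 'e']
'e': index 1 in ['a', 'e'] -> ['e', 'a']
'a': index 1 in ['e', 'a'] -> ['a', 'e']
'a': index 0 in ['a', 'e'] -> ['a', 'e']
'a': index 0 in ['a', 'e'] -> ['a', 'e']
'e': index 1 in ['a', 'e'] -> ['e', 'a']
'a': index 1 in ['e', 'a'] -> ['a', 'e']
'a': index 0 in ['a', 'e'] -> ['a', 'e']
'a': index 0 in ['a', 'e'] -> ['a', 'e']
'e': index 1 in ['a', 'e'] -> ['e', 'a']


Output: [0, 0, 1, 1, 0, 0, 1, 1, 0, 0, 1]


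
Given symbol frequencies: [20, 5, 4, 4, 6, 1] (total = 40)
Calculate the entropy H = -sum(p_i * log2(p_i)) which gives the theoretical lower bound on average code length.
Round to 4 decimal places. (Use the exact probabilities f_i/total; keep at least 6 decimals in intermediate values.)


Per-symbol terms -p_i * log2(p_i) with p_i = f_i/40:
  p = 20/40 = 0.500000: log2(p) = -1.000000, -p*log2(p) = 0.500000
  p = 5/40 = 0.125000: log2(p) = -3.000000, -p*log2(p) = 0.375000
  p = 4/40 = 0.100000: log2(p) = -3.321928, -p*log2(p) = 0.332193
  p = 4/40 = 0.100000: log2(p) = -3.321928, -p*log2(p) = 0.332193
  p = 6/40 = 0.150000: log2(p) = -2.736966, -p*log2(p) = 0.410545
  p = 1/40 = 0.025000: log2(p) = -5.321928, -p*log2(p) = 0.133048
H = 0.500000 + 0.375000 + 0.332193 + 0.332193 + 0.410545 + 0.133048 = 2.082979

H = 2.083 bits/symbol


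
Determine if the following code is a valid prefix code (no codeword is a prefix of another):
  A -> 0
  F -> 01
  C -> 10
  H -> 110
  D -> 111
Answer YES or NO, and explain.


Checking each pair (does one codeword prefix another?):
  A='0' vs F='01': prefix -- VIOLATION

NO -- this is NOT a valid prefix code. A (0) is a prefix of F (01).


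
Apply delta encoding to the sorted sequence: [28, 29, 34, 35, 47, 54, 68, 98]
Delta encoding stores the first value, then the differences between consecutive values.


First value: 28
Deltas:
  29 - 28 = 1
  34 - 29 = 5
  35 - 34 = 1
  47 - 35 = 12
  54 - 47 = 7
  68 - 54 = 14
  98 - 68 = 30


Delta encoded: [28, 1, 5, 1, 12, 7, 14, 30]


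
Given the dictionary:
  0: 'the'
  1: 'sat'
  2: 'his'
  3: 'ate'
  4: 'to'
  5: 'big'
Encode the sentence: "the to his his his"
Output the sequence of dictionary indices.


Look up each word in the dictionary:
  'the' -> 0
  'to' -> 4
  'his' -> 2
  'his' -> 2
  'his' -> 2

Encoded: [0, 4, 2, 2, 2]


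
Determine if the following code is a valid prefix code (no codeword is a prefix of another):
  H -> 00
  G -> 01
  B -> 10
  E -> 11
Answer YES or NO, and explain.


Checking each pair (does one codeword prefix another?):
  H='00' vs G='01': no prefix
  H='00' vs B='10': no prefix
  H='00' vs E='11': no prefix
  G='01' vs H='00': no prefix
  G='01' vs B='10': no prefix
  G='01' vs E='11': no prefix
  B='10' vs H='00': no prefix
  B='10' vs G='01': no prefix
  B='10' vs E='11': no prefix
  E='11' vs H='00': no prefix
  E='11' vs G='01': no prefix
  E='11' vs B='10': no prefix
No violation found over all pairs.

YES -- this is a valid prefix code. No codeword is a prefix of any other codeword.


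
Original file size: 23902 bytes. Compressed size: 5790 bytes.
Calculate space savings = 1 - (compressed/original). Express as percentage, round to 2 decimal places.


ratio = compressed/original = 5790/23902 = 0.242239
savings = 1 - ratio = 1 - 0.242239 = 0.757761
as a percentage: 0.757761 * 100 = 75.78%

Space savings = 1 - 5790/23902 = 75.78%


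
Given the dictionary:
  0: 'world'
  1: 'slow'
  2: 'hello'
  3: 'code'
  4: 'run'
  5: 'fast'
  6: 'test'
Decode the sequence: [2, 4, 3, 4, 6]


Look up each index in the dictionary:
  2 -> 'hello'
  4 -> 'run'
  3 -> 'code'
  4 -> 'run'
  6 -> 'test'

Decoded: "hello run code run test"


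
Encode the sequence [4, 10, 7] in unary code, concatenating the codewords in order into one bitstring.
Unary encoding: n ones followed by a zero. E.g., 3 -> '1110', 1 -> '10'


Encode each number as n ones followed by a terminating 0:
  4 -> 11110 (5 bits)
  10 -> 11111111110 (11 bits)
  7 -> 11111110 (8 bits)
Total length = 5 + 11 + 8 = 24 bits.

Unary([4, 10, 7]) = 111101111111111011111110 (24 bits)


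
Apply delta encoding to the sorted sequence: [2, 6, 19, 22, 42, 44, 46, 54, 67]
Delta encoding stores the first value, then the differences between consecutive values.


First value: 2
Deltas:
  6 - 2 = 4
  19 - 6 = 13
  22 - 19 = 3
  42 - 22 = 20
  44 - 42 = 2
  46 - 44 = 2
  54 - 46 = 8
  67 - 54 = 13


Delta encoded: [2, 4, 13, 3, 20, 2, 2, 8, 13]


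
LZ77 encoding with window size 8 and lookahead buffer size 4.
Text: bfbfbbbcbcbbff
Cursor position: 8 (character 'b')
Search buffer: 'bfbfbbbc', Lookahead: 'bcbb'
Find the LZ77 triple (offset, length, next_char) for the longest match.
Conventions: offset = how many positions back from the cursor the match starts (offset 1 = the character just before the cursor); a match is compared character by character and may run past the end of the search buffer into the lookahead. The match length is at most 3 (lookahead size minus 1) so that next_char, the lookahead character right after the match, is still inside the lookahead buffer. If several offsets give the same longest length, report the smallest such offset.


Try each offset into the search buffer:
  offset=1 (pos 7, char 'c'): match length 0
  offset=2 (pos 6, char 'b'): match length 3
  offset=3 (pos 5, char 'b'): match length 1
  offset=4 (pos 4, char 'b'): match length 1
  offset=5 (pos 3, char 'f'): match length 0
  offset=6 (pos 2, char 'b'): match length 1
  offset=7 (pos 1, char 'f'): match length 0
  offset=8 (pos 0, char 'b'): match length 1
Longest match has length 3 at offset 2.
next_char = character at position 8 + 3 = 11 -> 'b'

Best match: offset=2, length=3 (matching 'bcb' starting at position 6)
LZ77 triple: (2, 3, 'b')


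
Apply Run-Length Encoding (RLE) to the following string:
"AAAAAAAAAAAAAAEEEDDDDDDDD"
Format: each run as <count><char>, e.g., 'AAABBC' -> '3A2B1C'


Scanning runs left to right:
  i=0: run of 'A' x 14 -> '14A'
  i=14: run of 'E' x 3 -> '3E'
  i=17: run of 'D' x 8 -> '8D'

RLE = 14A3E8D


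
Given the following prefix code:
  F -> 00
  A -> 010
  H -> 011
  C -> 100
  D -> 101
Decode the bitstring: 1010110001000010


Decoding step by step:
Bits 101 -> D
Bits 011 -> H
Bits 00 -> F
Bits 010 -> A
Bits 00 -> F
Bits 010 -> A


Decoded message: DHFAFA


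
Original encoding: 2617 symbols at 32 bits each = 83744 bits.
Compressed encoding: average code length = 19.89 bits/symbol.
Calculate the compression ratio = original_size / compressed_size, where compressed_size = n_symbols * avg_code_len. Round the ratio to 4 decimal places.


original_size = n_symbols * orig_bits = 2617 * 32 = 83744 bits
compressed_size = n_symbols * avg_code_len = 2617 * 19.89 = 52052.13 bits
ratio = original_size / compressed_size = 83744 / 52052.13 = 1.6088

Compression ratio = 1.6088


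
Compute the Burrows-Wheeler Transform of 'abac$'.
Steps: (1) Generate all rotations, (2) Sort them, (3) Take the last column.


Rotations (sorted):
  0: $abac -> last char: c
  1: abac$ -> last char: $
  2: ac$ab -> last char: b
  3: bac$a -> last char: a
  4: c$aba -> last char: a


BWT = c$baa


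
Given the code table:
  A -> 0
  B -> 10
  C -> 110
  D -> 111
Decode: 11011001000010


Decoding:
110 -> C
110 -> C
0 -> A
10 -> B
0 -> A
0 -> A
0 -> A
10 -> B


Result: CCABAAAB


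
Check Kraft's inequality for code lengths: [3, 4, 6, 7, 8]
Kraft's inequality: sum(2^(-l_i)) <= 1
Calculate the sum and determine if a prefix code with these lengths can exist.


Sum = 2^(-3) + 2^(-4) + 2^(-6) + 2^(-7) + 2^(-8)
    = 0.125 + 0.0625 + 0.015625 + 0.0078125 + 0.00390625
    = 55/256 = 0.21484375
Since 0.21484375 <= 1, Kraft's inequality IS satisfied.
A prefix code with these lengths CAN exist.

Kraft sum = 0.21484375. Satisfied.


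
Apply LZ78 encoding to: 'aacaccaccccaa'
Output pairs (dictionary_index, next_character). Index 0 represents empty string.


LZ78 encoding steps:
Dictionary: {0: ''}
Step 1: w='' (idx 0), next='a' -> output (0, 'a'), add 'a' as idx 1
Step 2: w='a' (idx 1), next='c' -> output (1, 'c'), add 'ac' as idx 2
Step 3: w='ac' (idx 2), next='c' -> output (2, 'c'), add 'acc' as idx 3
Step 4: w='acc' (idx 3), next='c' -> output (3, 'c'), add 'accc' as idx 4
Step 5: w='' (idx 0), next='c' -> output (0, 'c'), add 'c' as idx 5
Step 6: w='a' (idx 1), next='a' -> output (1, 'a'), add 'aa' as idx 6


Encoded: [(0, 'a'), (1, 'c'), (2, 'c'), (3, 'c'), (0, 'c'), (1, 'a')]


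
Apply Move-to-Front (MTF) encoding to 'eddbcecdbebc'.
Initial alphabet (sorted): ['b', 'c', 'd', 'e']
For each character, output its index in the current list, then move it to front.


MTF encoding:
'e': index 3 in ['b', 'c', 'd', 'e'] -> ['e', 'b', 'c', 'd']
'd': index 3 in ['e', 'b', 'c', 'd'] -> ['d', 'e', 'b', 'c']
'd': index 0 in ['d', 'e', 'b', 'c'] -> ['d', 'e', 'b', 'c']
'b': index 2 in ['d', 'e', 'b', 'c'] -> ['b', 'd', 'e', 'c']
'c': index 3 in ['b', 'd', 'e', 'c'] -> ['c', 'b', 'd', 'e']
'e': index 3 in ['c', 'b', 'd', 'e'] -> ['e', 'c', 'b', 'd']
'c': index 1 in ['e', 'c', 'b', 'd'] -> ['c', 'e', 'b', 'd']
'd': index 3 in ['c', 'e', 'b', 'd'] -> ['d', 'c', 'e', 'b']
'b': index 3 in ['d', 'c', 'e', 'b'] -> ['b', 'd', 'c', 'e']
'e': index 3 in ['b', 'd', 'c', 'e'] -> ['e', 'b', 'd', 'c']
'b': index 1 in ['e', 'b', 'd', 'c'] -> ['b', 'e', 'd', 'c']
'c': index 3 in ['b', 'e', 'd', 'c'] -> ['c', 'b', 'e', 'd']


Output: [3, 3, 0, 2, 3, 3, 1, 3, 3, 3, 1, 3]


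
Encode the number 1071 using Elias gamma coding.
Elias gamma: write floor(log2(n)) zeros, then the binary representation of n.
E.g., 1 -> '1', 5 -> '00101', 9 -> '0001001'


num_bits = floor(log2(1071)) + 1 = 11
leading_zeros = num_bits - 1 = 10
binary(1071) = 10000101111

Elias gamma(1071) = '0000000000' + '10000101111' = 000000000010000101111 (21 bits)


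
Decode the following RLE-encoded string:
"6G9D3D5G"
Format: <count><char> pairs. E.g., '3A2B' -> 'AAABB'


Expanding each <count><char> pair:
  6G -> 'GGGGGG'
  9D -> 'DDDDDDDDD'
  3D -> 'DDD'
  5G -> 'GGGGG'

Decoded = GGGGGGDDDDDDDDDDDDGGGGG


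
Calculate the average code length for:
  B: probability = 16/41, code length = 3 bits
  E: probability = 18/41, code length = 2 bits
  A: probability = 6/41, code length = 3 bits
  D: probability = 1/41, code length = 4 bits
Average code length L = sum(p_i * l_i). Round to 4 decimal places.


Weighted contributions p_i * l_i:
  B: (16/41) * 3 = 48/41
  E: (18/41) * 2 = 36/41
  A: (6/41) * 3 = 18/41
  D: (1/41) * 4 = 4/41
Sum = (48 + 36 + 18 + 4)/41 = 106/41

L = 106/41 = 2.5854 bits/symbol


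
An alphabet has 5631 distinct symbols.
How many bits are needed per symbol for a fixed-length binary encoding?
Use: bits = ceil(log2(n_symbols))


log2(5631) = 12.4592
Bracket: 2^12 = 4096 < 5631 <= 2^13 = 8192
So ceil(log2(5631)) = 13

bits = ceil(log2(5631)) = ceil(12.4592) = 13 bits


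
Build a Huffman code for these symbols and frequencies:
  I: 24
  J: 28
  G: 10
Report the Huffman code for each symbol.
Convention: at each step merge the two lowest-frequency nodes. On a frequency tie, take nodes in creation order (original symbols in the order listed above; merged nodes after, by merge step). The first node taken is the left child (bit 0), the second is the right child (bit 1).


Huffman tree construction:
Step 1: Merge G(10) + I(24) = 34
Step 2: Merge J(28) + (G+I)(34) = 62
Read each symbol's code off the tree from the root (left child = 0, right child = 1).

Codes:
  I: 11 (length 2)
  J: 0 (length 1)
  G: 10 (length 2)
Average code length: 96/62 = 1.5484 bits/symbol


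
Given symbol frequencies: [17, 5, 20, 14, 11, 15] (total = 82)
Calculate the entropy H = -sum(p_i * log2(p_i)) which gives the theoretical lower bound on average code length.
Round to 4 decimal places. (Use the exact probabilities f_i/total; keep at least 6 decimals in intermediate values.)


Per-symbol terms -p_i * log2(p_i) with p_i = f_i/82:
  p = 17/82 = 0.207317: log2(p) = -2.270089, -p*log2(p) = 0.470628
  p = 5/82 = 0.060976: log2(p) = -4.035624, -p*log2(p) = 0.246075
  p = 20/82 = 0.243902: log2(p) = -2.035624, -p*log2(p) = 0.496494
  p = 14/82 = 0.170732: log2(p) = -2.550197, -p*log2(p) = 0.435400
  p = 11/82 = 0.134146: log2(p) = -2.898120, -p*log2(p) = 0.388772
  p = 15/82 = 0.182927: log2(p) = -2.450661, -p*log2(p) = 0.448292
H = 0.470628 + 0.246075 + 0.496494 + 0.435400 + 0.388772 + 0.448292 = 2.485661

H = 2.4857 bits/symbol


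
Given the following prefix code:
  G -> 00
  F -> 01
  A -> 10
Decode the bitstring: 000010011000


Decoding step by step:
Bits 00 -> G
Bits 00 -> G
Bits 10 -> A
Bits 01 -> F
Bits 10 -> A
Bits 00 -> G


Decoded message: GGAFAG


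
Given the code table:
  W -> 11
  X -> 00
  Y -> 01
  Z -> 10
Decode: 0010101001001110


Decoding:
00 -> X
10 -> Z
10 -> Z
10 -> Z
01 -> Y
00 -> X
11 -> W
10 -> Z


Result: XZZZYXWZ


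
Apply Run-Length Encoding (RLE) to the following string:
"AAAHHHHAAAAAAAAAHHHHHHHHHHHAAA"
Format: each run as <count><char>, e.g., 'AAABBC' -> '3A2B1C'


Scanning runs left to right:
  i=0: run of 'A' x 3 -> '3A'
  i=3: run of 'H' x 4 -> '4H'
  i=7: run of 'A' x 9 -> '9A'
  i=16: run of 'H' x 11 -> '11H'
  i=27: run of 'A' x 3 -> '3A'

RLE = 3A4H9A11H3A


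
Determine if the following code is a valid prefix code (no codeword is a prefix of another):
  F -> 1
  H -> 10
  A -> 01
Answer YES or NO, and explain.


Checking each pair (does one codeword prefix another?):
  F='1' vs H='10': prefix -- VIOLATION

NO -- this is NOT a valid prefix code. F (1) is a prefix of H (10).


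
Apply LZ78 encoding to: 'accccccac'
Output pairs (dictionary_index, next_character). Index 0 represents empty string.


LZ78 encoding steps:
Dictionary: {0: ''}
Step 1: w='' (idx 0), next='a' -> output (0, 'a'), add 'a' as idx 1
Step 2: w='' (idx 0), next='c' -> output (0, 'c'), add 'c' as idx 2
Step 3: w='c' (idx 2), next='c' -> output (2, 'c'), add 'cc' as idx 3
Step 4: w='cc' (idx 3), next='c' -> output (3, 'c'), add 'ccc' as idx 4
Step 5: w='a' (idx 1), next='c' -> output (1, 'c'), add 'ac' as idx 5


Encoded: [(0, 'a'), (0, 'c'), (2, 'c'), (3, 'c'), (1, 'c')]
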